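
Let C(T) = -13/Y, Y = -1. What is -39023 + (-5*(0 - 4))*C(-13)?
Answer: -38763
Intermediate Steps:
C(T) = 13 (C(T) = -13/(-1) = -13*(-1) = 13)
-39023 + (-5*(0 - 4))*C(-13) = -39023 - 5*(0 - 4)*13 = -39023 - 5*(-4)*13 = -39023 + 20*13 = -39023 + 260 = -38763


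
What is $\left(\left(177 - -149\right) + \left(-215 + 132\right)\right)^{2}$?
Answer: $59049$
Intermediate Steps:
$\left(\left(177 - -149\right) + \left(-215 + 132\right)\right)^{2} = \left(\left(177 + 149\right) - 83\right)^{2} = \left(326 - 83\right)^{2} = 243^{2} = 59049$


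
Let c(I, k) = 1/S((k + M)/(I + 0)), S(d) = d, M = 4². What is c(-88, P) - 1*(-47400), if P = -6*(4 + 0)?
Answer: 47411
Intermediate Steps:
M = 16
P = -24 (P = -6*4 = -24)
c(I, k) = I/(16 + k) (c(I, k) = 1/((k + 16)/(I + 0)) = 1/((16 + k)/I) = I/(16 + k))
c(-88, P) - 1*(-47400) = -88/(16 - 24) - 1*(-47400) = -88/(-8) + 47400 = -88*(-⅛) + 47400 = 11 + 47400 = 47411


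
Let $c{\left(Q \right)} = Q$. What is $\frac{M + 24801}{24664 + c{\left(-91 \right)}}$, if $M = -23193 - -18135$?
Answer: $\frac{6581}{8191} \approx 0.80344$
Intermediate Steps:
$M = -5058$ ($M = -23193 + 18135 = -5058$)
$\frac{M + 24801}{24664 + c{\left(-91 \right)}} = \frac{-5058 + 24801}{24664 - 91} = \frac{19743}{24573} = 19743 \cdot \frac{1}{24573} = \frac{6581}{8191}$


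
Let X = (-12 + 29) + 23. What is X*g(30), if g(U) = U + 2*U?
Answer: 3600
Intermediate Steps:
g(U) = 3*U
X = 40 (X = 17 + 23 = 40)
X*g(30) = 40*(3*30) = 40*90 = 3600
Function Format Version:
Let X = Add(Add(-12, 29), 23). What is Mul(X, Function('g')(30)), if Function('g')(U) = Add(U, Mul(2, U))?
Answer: 3600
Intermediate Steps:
Function('g')(U) = Mul(3, U)
X = 40 (X = Add(17, 23) = 40)
Mul(X, Function('g')(30)) = Mul(40, Mul(3, 30)) = Mul(40, 90) = 3600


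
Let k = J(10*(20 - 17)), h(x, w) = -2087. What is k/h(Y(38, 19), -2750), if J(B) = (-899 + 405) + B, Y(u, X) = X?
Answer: 464/2087 ≈ 0.22233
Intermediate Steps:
J(B) = -494 + B
k = -464 (k = -494 + 10*(20 - 17) = -494 + 10*3 = -494 + 30 = -464)
k/h(Y(38, 19), -2750) = -464/(-2087) = -464*(-1/2087) = 464/2087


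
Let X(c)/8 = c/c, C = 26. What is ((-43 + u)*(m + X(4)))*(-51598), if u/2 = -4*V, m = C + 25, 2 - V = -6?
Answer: 325738174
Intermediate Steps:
V = 8 (V = 2 - 1*(-6) = 2 + 6 = 8)
m = 51 (m = 26 + 25 = 51)
u = -64 (u = 2*(-4*8) = 2*(-32) = -64)
X(c) = 8 (X(c) = 8*(c/c) = 8*1 = 8)
((-43 + u)*(m + X(4)))*(-51598) = ((-43 - 64)*(51 + 8))*(-51598) = -107*59*(-51598) = -6313*(-51598) = 325738174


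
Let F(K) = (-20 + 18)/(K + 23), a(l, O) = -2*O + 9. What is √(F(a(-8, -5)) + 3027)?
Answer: √1334886/21 ≈ 55.018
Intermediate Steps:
a(l, O) = 9 - 2*O
F(K) = -2/(23 + K)
√(F(a(-8, -5)) + 3027) = √(-2/(23 + (9 - 2*(-5))) + 3027) = √(-2/(23 + (9 + 10)) + 3027) = √(-2/(23 + 19) + 3027) = √(-2/42 + 3027) = √(-2*1/42 + 3027) = √(-1/21 + 3027) = √(63566/21) = √1334886/21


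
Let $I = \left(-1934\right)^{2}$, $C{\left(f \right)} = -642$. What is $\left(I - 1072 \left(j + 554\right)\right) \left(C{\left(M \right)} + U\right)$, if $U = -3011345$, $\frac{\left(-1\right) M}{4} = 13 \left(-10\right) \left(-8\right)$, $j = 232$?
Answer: $-8728027497068$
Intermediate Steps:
$M = -4160$ ($M = - 4 \cdot 13 \left(-10\right) \left(-8\right) = - 4 \left(\left(-130\right) \left(-8\right)\right) = \left(-4\right) 1040 = -4160$)
$I = 3740356$
$\left(I - 1072 \left(j + 554\right)\right) \left(C{\left(M \right)} + U\right) = \left(3740356 - 1072 \left(232 + 554\right)\right) \left(-642 - 3011345\right) = \left(3740356 - 842592\right) \left(-3011987\right) = 2897764 \left(-3011987\right) = -8728027497068$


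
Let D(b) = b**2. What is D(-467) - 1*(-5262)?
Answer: 223351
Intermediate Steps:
D(-467) - 1*(-5262) = (-467)**2 - 1*(-5262) = 218089 + 5262 = 223351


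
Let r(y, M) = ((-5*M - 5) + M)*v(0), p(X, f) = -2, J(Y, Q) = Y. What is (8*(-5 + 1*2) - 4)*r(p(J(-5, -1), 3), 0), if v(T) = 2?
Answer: 280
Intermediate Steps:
r(y, M) = -10 - 8*M (r(y, M) = ((-5*M - 5) + M)*2 = ((-5 - 5*M) + M)*2 = (-5 - 4*M)*2 = -10 - 8*M)
(8*(-5 + 1*2) - 4)*r(p(J(-5, -1), 3), 0) = (8*(-5 + 1*2) - 4)*(-10 - 8*0) = (8*(-5 + 2) - 4)*(-10 + 0) = (8*(-3) - 4)*(-10) = (-24 - 4)*(-10) = -28*(-10) = 280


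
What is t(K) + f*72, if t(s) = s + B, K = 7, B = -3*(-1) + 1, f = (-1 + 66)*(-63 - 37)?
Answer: -467989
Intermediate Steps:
f = -6500 (f = 65*(-100) = -6500)
B = 4 (B = 3 + 1 = 4)
t(s) = 4 + s (t(s) = s + 4 = 4 + s)
t(K) + f*72 = (4 + 7) - 6500*72 = 11 - 468000 = -467989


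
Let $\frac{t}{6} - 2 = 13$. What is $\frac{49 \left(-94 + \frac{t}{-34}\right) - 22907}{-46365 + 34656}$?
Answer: $\frac{52214}{22117} \approx 2.3608$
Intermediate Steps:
$t = 90$ ($t = 12 + 6 \cdot 13 = 12 + 78 = 90$)
$\frac{49 \left(-94 + \frac{t}{-34}\right) - 22907}{-46365 + 34656} = \frac{49 \left(-94 + \frac{90}{-34}\right) - 22907}{-46365 + 34656} = \frac{49 \left(-94 + 90 \left(- \frac{1}{34}\right)\right) - 22907}{-11709} = \left(49 \left(-94 - \frac{45}{17}\right) - 22907\right) \left(- \frac{1}{11709}\right) = \left(49 \left(- \frac{1643}{17}\right) - 22907\right) \left(- \frac{1}{11709}\right) = \left(- \frac{80507}{17} - 22907\right) \left(- \frac{1}{11709}\right) = \left(- \frac{469926}{17}\right) \left(- \frac{1}{11709}\right) = \frac{52214}{22117}$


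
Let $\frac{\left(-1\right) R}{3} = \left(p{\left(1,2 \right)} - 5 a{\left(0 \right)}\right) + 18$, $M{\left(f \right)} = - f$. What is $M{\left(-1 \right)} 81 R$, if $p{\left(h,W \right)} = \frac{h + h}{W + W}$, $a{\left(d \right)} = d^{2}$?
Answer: $- \frac{8991}{2} \approx -4495.5$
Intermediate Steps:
$p{\left(h,W \right)} = \frac{h}{W}$ ($p{\left(h,W \right)} = \frac{2 h}{2 W} = 2 h \frac{1}{2 W} = \frac{h}{W}$)
$R = - \frac{111}{2}$ ($R = - 3 \left(\left(1 \cdot \frac{1}{2} - 5 \cdot 0^{2}\right) + 18\right) = - 3 \left(\left(1 \cdot \frac{1}{2} - 0\right) + 18\right) = - 3 \left(\left(\frac{1}{2} + 0\right) + 18\right) = - 3 \left(\frac{1}{2} + 18\right) = \left(-3\right) \frac{37}{2} = - \frac{111}{2} \approx -55.5$)
$M{\left(-1 \right)} 81 R = \left(-1\right) \left(-1\right) 81 \left(- \frac{111}{2}\right) = 1 \cdot 81 \left(- \frac{111}{2}\right) = 81 \left(- \frac{111}{2}\right) = - \frac{8991}{2}$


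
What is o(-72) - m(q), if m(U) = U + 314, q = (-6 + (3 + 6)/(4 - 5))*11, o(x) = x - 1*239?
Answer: -460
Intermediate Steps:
o(x) = -239 + x (o(x) = x - 239 = -239 + x)
q = -165 (q = (-6 + 9/(-1))*11 = (-6 + 9*(-1))*11 = (-6 - 9)*11 = -15*11 = -165)
m(U) = 314 + U
o(-72) - m(q) = (-239 - 72) - (314 - 165) = -311 - 1*149 = -311 - 149 = -460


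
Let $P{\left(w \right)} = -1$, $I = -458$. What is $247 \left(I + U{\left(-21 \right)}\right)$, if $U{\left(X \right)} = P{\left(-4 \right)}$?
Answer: $-113373$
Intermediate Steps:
$U{\left(X \right)} = -1$
$247 \left(I + U{\left(-21 \right)}\right) = 247 \left(-458 - 1\right) = 247 \left(-459\right) = -113373$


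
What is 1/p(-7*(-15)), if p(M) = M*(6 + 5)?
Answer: 1/1155 ≈ 0.00086580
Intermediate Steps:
p(M) = 11*M (p(M) = M*11 = 11*M)
1/p(-7*(-15)) = 1/(11*(-7*(-15))) = 1/(11*105) = 1/1155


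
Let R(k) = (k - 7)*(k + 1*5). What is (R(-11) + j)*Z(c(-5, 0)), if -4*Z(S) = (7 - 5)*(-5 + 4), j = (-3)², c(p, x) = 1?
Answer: 117/2 ≈ 58.500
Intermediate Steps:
j = 9
Z(S) = ½ (Z(S) = -(7 - 5)*(-5 + 4)/4 = -(-1)/2 = -¼*(-2) = ½)
R(k) = (-7 + k)*(5 + k) (R(k) = (-7 + k)*(k + 5) = (-7 + k)*(5 + k))
(R(-11) + j)*Z(c(-5, 0)) = ((-35 + (-11)² - 2*(-11)) + 9)*(½) = ((-35 + 121 + 22) + 9)*(½) = (108 + 9)*(½) = 117*(½) = 117/2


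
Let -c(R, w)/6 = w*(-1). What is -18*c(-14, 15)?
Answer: -1620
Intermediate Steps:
c(R, w) = 6*w (c(R, w) = -6*w*(-1) = -(-6)*w = 6*w)
-18*c(-14, 15) = -108*15 = -18*90 = -1620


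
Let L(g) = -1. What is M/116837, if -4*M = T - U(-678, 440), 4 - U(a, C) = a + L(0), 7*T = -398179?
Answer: 100740/817859 ≈ 0.12318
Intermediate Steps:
T = -398179/7 (T = (⅐)*(-398179) = -398179/7 ≈ -56883.)
U(a, C) = 5 - a (U(a, C) = 4 - (a - 1) = 4 - (-1 + a) = 4 + (1 - a) = 5 - a)
M = 100740/7 (M = -(-398179/7 - (5 - 1*(-678)))/4 = -(-398179/7 - (5 + 678))/4 = -(-398179/7 - 1*683)/4 = -(-398179/7 - 683)/4 = -¼*(-402960/7) = 100740/7 ≈ 14391.)
M/116837 = (100740/7)/116837 = (100740/7)*(1/116837) = 100740/817859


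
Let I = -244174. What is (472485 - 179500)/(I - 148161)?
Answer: -58597/78467 ≈ -0.74677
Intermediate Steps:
(472485 - 179500)/(I - 148161) = (472485 - 179500)/(-244174 - 148161) = 292985/(-392335) = 292985*(-1/392335) = -58597/78467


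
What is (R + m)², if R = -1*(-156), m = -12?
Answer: 20736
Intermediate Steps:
R = 156
(R + m)² = (156 - 12)² = 144² = 20736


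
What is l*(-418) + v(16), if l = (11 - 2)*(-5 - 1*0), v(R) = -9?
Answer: 18801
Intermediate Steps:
l = -45 (l = 9*(-5 + 0) = 9*(-5) = -45)
l*(-418) + v(16) = -45*(-418) - 9 = 18810 - 9 = 18801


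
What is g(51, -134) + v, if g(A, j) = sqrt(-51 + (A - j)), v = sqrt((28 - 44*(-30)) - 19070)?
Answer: sqrt(134) + I*sqrt(17722) ≈ 11.576 + 133.12*I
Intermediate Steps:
v = I*sqrt(17722) (v = sqrt((28 + 1320) - 19070) = sqrt(1348 - 19070) = sqrt(-17722) = I*sqrt(17722) ≈ 133.12*I)
g(A, j) = sqrt(-51 + A - j)
g(51, -134) + v = sqrt(-51 + 51 - 1*(-134)) + I*sqrt(17722) = sqrt(-51 + 51 + 134) + I*sqrt(17722) = sqrt(134) + I*sqrt(17722)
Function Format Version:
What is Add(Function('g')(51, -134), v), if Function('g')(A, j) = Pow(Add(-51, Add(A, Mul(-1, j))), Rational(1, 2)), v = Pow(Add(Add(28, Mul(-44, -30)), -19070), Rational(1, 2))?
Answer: Add(Pow(134, Rational(1, 2)), Mul(I, Pow(17722, Rational(1, 2)))) ≈ Add(11.576, Mul(133.12, I))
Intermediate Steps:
v = Mul(I, Pow(17722, Rational(1, 2))) (v = Pow(Add(Add(28, 1320), -19070), Rational(1, 2)) = Pow(Add(1348, -19070), Rational(1, 2)) = Pow(-17722, Rational(1, 2)) = Mul(I, Pow(17722, Rational(1, 2))) ≈ Mul(133.12, I))
Function('g')(A, j) = Pow(Add(-51, A, Mul(-1, j)), Rational(1, 2))
Add(Function('g')(51, -134), v) = Add(Pow(Add(-51, 51, Mul(-1, -134)), Rational(1, 2)), Mul(I, Pow(17722, Rational(1, 2)))) = Add(Pow(Add(-51, 51, 134), Rational(1, 2)), Mul(I, Pow(17722, Rational(1, 2)))) = Add(Pow(134, Rational(1, 2)), Mul(I, Pow(17722, Rational(1, 2))))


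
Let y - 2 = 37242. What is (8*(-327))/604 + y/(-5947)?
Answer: -9513182/897997 ≈ -10.594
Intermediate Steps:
y = 37244 (y = 2 + 37242 = 37244)
(8*(-327))/604 + y/(-5947) = (8*(-327))/604 + 37244/(-5947) = -2616*1/604 + 37244*(-1/5947) = -654/151 - 37244/5947 = -9513182/897997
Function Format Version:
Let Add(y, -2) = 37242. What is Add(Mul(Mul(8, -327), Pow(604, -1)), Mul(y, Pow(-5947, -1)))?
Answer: Rational(-9513182, 897997) ≈ -10.594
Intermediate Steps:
y = 37244 (y = Add(2, 37242) = 37244)
Add(Mul(Mul(8, -327), Pow(604, -1)), Mul(y, Pow(-5947, -1))) = Add(Mul(Mul(8, -327), Pow(604, -1)), Mul(37244, Pow(-5947, -1))) = Add(Mul(-2616, Rational(1, 604)), Mul(37244, Rational(-1, 5947))) = Add(Rational(-654, 151), Rational(-37244, 5947)) = Rational(-9513182, 897997)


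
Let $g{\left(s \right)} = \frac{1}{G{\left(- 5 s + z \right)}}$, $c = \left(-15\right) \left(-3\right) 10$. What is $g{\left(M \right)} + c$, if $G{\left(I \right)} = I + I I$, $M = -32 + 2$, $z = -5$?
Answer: $\frac{9526501}{21170} \approx 450.0$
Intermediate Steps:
$M = -30$
$c = 450$ ($c = 45 \cdot 10 = 450$)
$G{\left(I \right)} = I + I^{2}$
$g{\left(s \right)} = \frac{1}{\left(-5 - 5 s\right) \left(-4 - 5 s\right)}$ ($g{\left(s \right)} = \frac{1}{\left(- 5 s - 5\right) \left(1 - \left(5 + 5 s\right)\right)} = \frac{1}{\left(-5 - 5 s\right) \left(1 - \left(5 + 5 s\right)\right)} = \frac{1}{\left(-5 - 5 s\right) \left(-4 - 5 s\right)}$)
$g{\left(M \right)} + c = \frac{1}{5 \left(1 - 30\right) \left(4 + 5 \left(-30\right)\right)} + 450 = \frac{1}{5 \left(-29\right) \left(4 - 150\right)} + 450 = \frac{1}{5} \left(- \frac{1}{29}\right) \frac{1}{-146} + 450 = \frac{1}{5} \left(- \frac{1}{29}\right) \left(- \frac{1}{146}\right) + 450 = \frac{1}{21170} + 450 = \frac{9526501}{21170}$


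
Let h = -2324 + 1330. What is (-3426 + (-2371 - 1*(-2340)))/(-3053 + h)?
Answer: 3457/4047 ≈ 0.85421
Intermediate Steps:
h = -994
(-3426 + (-2371 - 1*(-2340)))/(-3053 + h) = (-3426 + (-2371 - 1*(-2340)))/(-3053 - 994) = (-3426 + (-2371 + 2340))/(-4047) = (-3426 - 31)*(-1/4047) = -3457*(-1/4047) = 3457/4047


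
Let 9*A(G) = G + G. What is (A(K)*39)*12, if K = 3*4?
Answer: 1248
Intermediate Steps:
K = 12
A(G) = 2*G/9 (A(G) = (G + G)/9 = (2*G)/9 = 2*G/9)
(A(K)*39)*12 = (((2/9)*12)*39)*12 = ((8/3)*39)*12 = 104*12 = 1248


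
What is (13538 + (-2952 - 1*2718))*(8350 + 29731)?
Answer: 299621308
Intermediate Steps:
(13538 + (-2952 - 1*2718))*(8350 + 29731) = (13538 + (-2952 - 2718))*38081 = (13538 - 5670)*38081 = 7868*38081 = 299621308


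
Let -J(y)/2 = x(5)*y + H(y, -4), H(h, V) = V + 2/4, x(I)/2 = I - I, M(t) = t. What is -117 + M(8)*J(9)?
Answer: -61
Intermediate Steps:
x(I) = 0 (x(I) = 2*(I - I) = 2*0 = 0)
H(h, V) = ½ + V (H(h, V) = V + 2*(¼) = V + ½ = ½ + V)
J(y) = 7 (J(y) = -2*(0*y + (½ - 4)) = -2*(0 - 7/2) = -2*(-7/2) = 7)
-117 + M(8)*J(9) = -117 + 8*7 = -117 + 56 = -61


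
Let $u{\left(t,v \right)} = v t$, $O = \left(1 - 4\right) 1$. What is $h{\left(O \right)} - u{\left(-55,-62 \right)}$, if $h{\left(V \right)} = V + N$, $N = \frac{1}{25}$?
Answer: $- \frac{85324}{25} \approx -3413.0$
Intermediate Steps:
$N = \frac{1}{25} \approx 0.04$
$O = -3$ ($O = \left(-3\right) 1 = -3$)
$h{\left(V \right)} = \frac{1}{25} + V$ ($h{\left(V \right)} = V + \frac{1}{25} = \frac{1}{25} + V$)
$u{\left(t,v \right)} = t v$
$h{\left(O \right)} - u{\left(-55,-62 \right)} = \left(\frac{1}{25} - 3\right) - \left(-55\right) \left(-62\right) = - \frac{74}{25} - 3410 = - \frac{85324}{25}$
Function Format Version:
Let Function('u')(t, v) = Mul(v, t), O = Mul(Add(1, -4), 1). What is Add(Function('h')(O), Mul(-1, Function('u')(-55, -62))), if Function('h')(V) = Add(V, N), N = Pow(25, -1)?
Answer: Rational(-85324, 25) ≈ -3413.0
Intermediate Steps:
N = Rational(1, 25) ≈ 0.040000
O = -3 (O = Mul(-3, 1) = -3)
Function('h')(V) = Add(Rational(1, 25), V) (Function('h')(V) = Add(V, Rational(1, 25)) = Add(Rational(1, 25), V))
Function('u')(t, v) = Mul(t, v)
Add(Function('h')(O), Mul(-1, Function('u')(-55, -62))) = Add(Add(Rational(1, 25), -3), Mul(-1, Mul(-55, -62))) = Add(Rational(-74, 25), Mul(-1, 3410)) = Add(Rational(-74, 25), -3410) = Rational(-85324, 25)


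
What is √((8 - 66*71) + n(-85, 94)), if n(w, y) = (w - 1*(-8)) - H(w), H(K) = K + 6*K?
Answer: 8*I*√65 ≈ 64.498*I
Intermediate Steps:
H(K) = 7*K
n(w, y) = 8 - 6*w (n(w, y) = (w - 1*(-8)) - 7*w = (w + 8) - 7*w = (8 + w) - 7*w = 8 - 6*w)
√((8 - 66*71) + n(-85, 94)) = √((8 - 66*71) + (8 - 6*(-85))) = √((8 - 4686) + (8 + 510)) = √(-4678 + 518) = √(-4160) = 8*I*√65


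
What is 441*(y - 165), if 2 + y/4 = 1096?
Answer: 1857051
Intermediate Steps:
y = 4376 (y = -8 + 4*1096 = -8 + 4384 = 4376)
441*(y - 165) = 441*(4376 - 165) = 441*4211 = 1857051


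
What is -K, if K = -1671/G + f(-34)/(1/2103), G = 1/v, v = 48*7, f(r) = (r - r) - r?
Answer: 489954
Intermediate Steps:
f(r) = -r (f(r) = 0 - r = -r)
v = 336
G = 1/336 ≈ 0.0029762
K = -489954 (K = -1671/1/336 + (-1*(-34))/(1/2103) = -1671*336 + 34/(1/2103) = -561456 + 34*2103 = -561456 + 71502 = -489954)
-K = -1*(-489954) = 489954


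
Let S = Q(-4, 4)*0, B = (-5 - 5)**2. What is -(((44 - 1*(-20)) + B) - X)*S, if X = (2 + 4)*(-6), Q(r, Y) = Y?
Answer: 0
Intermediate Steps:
B = 100 (B = (-10)**2 = 100)
X = -36 (X = 6*(-6) = -36)
S = 0 (S = 4*0 = 0)
-(((44 - 1*(-20)) + B) - X)*S = -(((44 - 1*(-20)) + 100) - 1*(-36))*0 = -(((44 + 20) + 100) + 36)*0 = -((64 + 100) + 36)*0 = -(164 + 36)*0 = -200*0 = -1*0 = 0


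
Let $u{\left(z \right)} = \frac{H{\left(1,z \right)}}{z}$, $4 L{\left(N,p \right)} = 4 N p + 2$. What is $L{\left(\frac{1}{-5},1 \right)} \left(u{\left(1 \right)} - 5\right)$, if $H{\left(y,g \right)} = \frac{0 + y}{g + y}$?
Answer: $- \frac{27}{20} \approx -1.35$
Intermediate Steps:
$H{\left(y,g \right)} = \frac{y}{g + y}$
$L{\left(N,p \right)} = \frac{1}{2} + N p$ ($L{\left(N,p \right)} = \frac{4 N p + 2}{4} = \frac{2 + 4 N p}{4} = \frac{1}{2} + N p$)
$u{\left(z \right)} = \frac{1}{z \left(1 + z\right)}$ ($u{\left(z \right)} = \frac{1 \frac{1}{z + 1}}{z} = \frac{1 \frac{1}{1 + z}}{z} = \frac{1}{\left(1 + z\right) z} = \frac{1}{z \left(1 + z\right)}$)
$L{\left(\frac{1}{-5},1 \right)} \left(u{\left(1 \right)} - 5\right) = \left(\frac{1}{2} + \frac{1}{-5} \cdot 1\right) \left(\frac{1}{1 \left(1 + 1\right)} - 5\right) = \left(\frac{1}{2} - \frac{1}{5}\right) \left(1 \cdot \frac{1}{2} - 5\right) = \frac{3 \left(\frac{1}{2} - 5\right)}{10} = \frac{3}{10} \left(- \frac{9}{2}\right) = - \frac{27}{20}$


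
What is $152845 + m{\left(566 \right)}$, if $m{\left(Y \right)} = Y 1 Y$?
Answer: $473201$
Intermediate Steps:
$m{\left(Y \right)} = Y^{2}$ ($m{\left(Y \right)} = Y Y = Y^{2}$)
$152845 + m{\left(566 \right)} = 152845 + 566^{2} = 152845 + 320356 = 473201$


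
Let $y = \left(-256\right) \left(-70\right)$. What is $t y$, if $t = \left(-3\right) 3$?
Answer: $-161280$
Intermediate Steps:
$t = -9$
$y = 17920$
$t y = \left(-9\right) 17920 = -161280$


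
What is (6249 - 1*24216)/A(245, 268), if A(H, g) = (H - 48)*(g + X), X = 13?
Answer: -17967/55357 ≈ -0.32457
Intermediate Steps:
A(H, g) = (-48 + H)*(13 + g) (A(H, g) = (H - 48)*(g + 13) = (-48 + H)*(13 + g))
(6249 - 1*24216)/A(245, 268) = (6249 - 1*24216)/(-624 - 48*268 + 13*245 + 245*268) = (6249 - 24216)/(-624 - 12864 + 3185 + 65660) = -17967/55357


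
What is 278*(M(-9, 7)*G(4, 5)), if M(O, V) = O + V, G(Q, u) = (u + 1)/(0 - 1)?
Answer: 3336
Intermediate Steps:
G(Q, u) = -1 - u (G(Q, u) = (1 + u)/(-1) = (1 + u)*(-1) = -1 - u)
278*(M(-9, 7)*G(4, 5)) = 278*((-9 + 7)*(-1 - 1*5)) = 278*(-2*(-1 - 5)) = 278*(-2*(-6)) = 278*12 = 3336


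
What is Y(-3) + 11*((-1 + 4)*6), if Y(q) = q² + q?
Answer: 204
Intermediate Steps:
Y(q) = q + q²
Y(-3) + 11*((-1 + 4)*6) = -3*(1 - 3) + 11*((-1 + 4)*6) = -3*(-2) + 11*(3*6) = 6 + 11*18 = 6 + 198 = 204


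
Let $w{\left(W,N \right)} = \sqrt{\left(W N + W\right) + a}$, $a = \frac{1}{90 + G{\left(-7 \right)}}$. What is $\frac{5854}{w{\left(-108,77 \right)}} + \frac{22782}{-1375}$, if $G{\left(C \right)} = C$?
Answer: $- \frac{22782}{1375} - \frac{5854 i \sqrt{58032853}}{699191} \approx -16.569 - 63.781 i$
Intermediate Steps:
$a = \frac{1}{83}$ ($a = \frac{1}{90 - 7} = \frac{1}{83} \approx 0.012048$)
$w{\left(W,N \right)} = \sqrt{\frac{1}{83} + W + N W}$ ($w{\left(W,N \right)} = \sqrt{\left(W N + W\right) + \frac{1}{83}} = \sqrt{\left(N W + W\right) + \frac{1}{83}} = \sqrt{\left(W + N W\right) + \frac{1}{83}} = \sqrt{\frac{1}{83} + W + N W}$)
$\frac{5854}{w{\left(-108,77 \right)}} + \frac{22782}{-1375} = \frac{5854}{\frac{1}{83} \sqrt{83 + 6889 \left(-108\right) + 6889 \cdot 77 \left(-108\right)}} + \frac{22782}{-1375} = \frac{5854}{\frac{1}{83} \sqrt{83 - 744012 - 57288924}} + 22782 \left(- \frac{1}{1375}\right) = \frac{5854}{\frac{1}{83} \sqrt{-58032853}} - \frac{22782}{1375} = \frac{5854}{\frac{1}{83} i \sqrt{58032853}} - \frac{22782}{1375} = 5854 \left(- \frac{i \sqrt{58032853}}{699191}\right) - \frac{22782}{1375} = - \frac{5854 i \sqrt{58032853}}{699191} - \frac{22782}{1375} = - \frac{22782}{1375} - \frac{5854 i \sqrt{58032853}}{699191}$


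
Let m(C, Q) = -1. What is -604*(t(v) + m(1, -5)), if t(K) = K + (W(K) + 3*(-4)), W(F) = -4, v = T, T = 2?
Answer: 9060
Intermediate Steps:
v = 2
t(K) = -16 + K (t(K) = K + (-4 + 3*(-4)) = K + (-4 - 12) = K - 16 = -16 + K)
-604*(t(v) + m(1, -5)) = -604*((-16 + 2) - 1) = -604*(-14 - 1) = -604*(-15) = 9060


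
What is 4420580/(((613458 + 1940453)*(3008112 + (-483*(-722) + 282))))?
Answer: 221029/428689284816 ≈ 5.1559e-7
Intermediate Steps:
4420580/(((613458 + 1940453)*(3008112 + (-483*(-722) + 282)))) = 4420580/((2553911*(3008112 + (348726 + 282)))) = 4420580/((2553911*(3008112 + 349008))) = 4420580/((2553911*3357120)) = 4420580/8573785696320 = 4420580*(1/8573785696320) = 221029/428689284816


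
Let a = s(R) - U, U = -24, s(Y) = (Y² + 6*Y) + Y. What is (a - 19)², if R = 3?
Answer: 1225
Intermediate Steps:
s(Y) = Y² + 7*Y
a = 54 (a = 3*(7 + 3) - 1*(-24) = 3*10 + 24 = 30 + 24 = 54)
(a - 19)² = (54 - 19)² = 35² = 1225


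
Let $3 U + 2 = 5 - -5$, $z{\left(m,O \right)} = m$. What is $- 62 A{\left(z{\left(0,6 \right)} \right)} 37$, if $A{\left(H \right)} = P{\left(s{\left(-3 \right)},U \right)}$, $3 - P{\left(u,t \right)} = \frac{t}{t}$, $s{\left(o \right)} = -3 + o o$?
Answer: $-4588$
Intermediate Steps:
$U = \frac{8}{3}$ ($U = - \frac{2}{3} + \frac{5 - -5}{3} = - \frac{2}{3} + \frac{5 + 5}{3} = - \frac{2}{3} + \frac{1}{3} \cdot 10 = - \frac{2}{3} + \frac{10}{3} = \frac{8}{3} \approx 2.6667$)
$s{\left(o \right)} = -3 + o^{2}$
$P{\left(u,t \right)} = 2$ ($P{\left(u,t \right)} = 3 - \frac{t}{t} = 3 - 1 = 2$)
$A{\left(H \right)} = 2$
$- 62 A{\left(z{\left(0,6 \right)} \right)} 37 = \left(-62\right) 2 \cdot 37 = \left(-124\right) 37 = -4588$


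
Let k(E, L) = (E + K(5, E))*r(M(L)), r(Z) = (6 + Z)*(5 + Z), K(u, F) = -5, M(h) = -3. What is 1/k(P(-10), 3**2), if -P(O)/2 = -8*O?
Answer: -1/990 ≈ -0.0010101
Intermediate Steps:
P(O) = 16*O (P(O) = -(-16)*O = 16*O)
r(Z) = (5 + Z)*(6 + Z)
k(E, L) = -30 + 6*E (k(E, L) = (E - 5)*(30 + (-3)**2 + 11*(-3)) = (-5 + E)*(30 + 9 - 33) = (-5 + E)*6 = -30 + 6*E)
1/k(P(-10), 3**2) = 1/(-30 + 6*(16*(-10))) = 1/(-30 + 6*(-160)) = 1/(-30 - 960) = 1/(-990) = -1/990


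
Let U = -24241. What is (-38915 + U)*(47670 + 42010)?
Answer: -5663830080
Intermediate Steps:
(-38915 + U)*(47670 + 42010) = (-38915 - 24241)*(47670 + 42010) = -63156*89680 = -5663830080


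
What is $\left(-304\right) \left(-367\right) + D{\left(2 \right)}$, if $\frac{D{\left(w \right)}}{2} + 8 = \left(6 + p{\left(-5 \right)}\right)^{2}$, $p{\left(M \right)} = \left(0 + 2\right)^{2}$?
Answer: $111752$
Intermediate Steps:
$p{\left(M \right)} = 4$ ($p{\left(M \right)} = 2^{2} = 4$)
$D{\left(w \right)} = 184$ ($D{\left(w \right)} = -16 + 2 \left(6 + 4\right)^{2} = -16 + 2 \cdot 10^{2} = -16 + 2 \cdot 100 = -16 + 200 = 184$)
$\left(-304\right) \left(-367\right) + D{\left(2 \right)} = \left(-304\right) \left(-367\right) + 184 = 111568 + 184 = 111752$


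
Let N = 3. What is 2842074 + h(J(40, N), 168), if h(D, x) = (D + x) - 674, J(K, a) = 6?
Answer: 2841574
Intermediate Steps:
h(D, x) = -674 + D + x
2842074 + h(J(40, N), 168) = 2842074 + (-674 + 6 + 168) = 2842074 - 500 = 2841574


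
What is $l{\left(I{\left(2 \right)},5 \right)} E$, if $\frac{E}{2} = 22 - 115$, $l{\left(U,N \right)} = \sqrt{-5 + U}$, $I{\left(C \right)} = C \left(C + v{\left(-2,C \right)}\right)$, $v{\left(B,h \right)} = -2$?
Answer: $- 186 i \sqrt{5} \approx - 415.91 i$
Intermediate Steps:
$I{\left(C \right)} = C \left(-2 + C\right)$ ($I{\left(C \right)} = C \left(C - 2\right) = C \left(-2 + C\right)$)
$E = -186$ ($E = 2 \left(22 - 115\right) = 2 \left(-93\right) = -186$)
$l{\left(I{\left(2 \right)},5 \right)} E = \sqrt{-5 + 2 \left(-2 + 2\right)} \left(-186\right) = \sqrt{-5 + 2 \cdot 0} \left(-186\right) = \sqrt{-5 + 0} \left(-186\right) = \sqrt{-5} \left(-186\right) = i \sqrt{5} \left(-186\right) = - 186 i \sqrt{5}$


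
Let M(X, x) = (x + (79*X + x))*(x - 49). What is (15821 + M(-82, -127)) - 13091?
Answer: 1187562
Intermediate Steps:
M(X, x) = (-49 + x)*(2*x + 79*X) (M(X, x) = (x + (x + 79*X))*(-49 + x) = (2*x + 79*X)*(-49 + x) = (-49 + x)*(2*x + 79*X))
(15821 + M(-82, -127)) - 13091 = (15821 + (-3871*(-82) - 98*(-127) + 2*(-127)² + 79*(-82)*(-127))) - 13091 = (15821 + (317422 + 12446 + 2*16129 + 822706)) - 13091 = (15821 + (317422 + 12446 + 32258 + 822706)) - 13091 = (15821 + 1184832) - 13091 = 1200653 - 13091 = 1187562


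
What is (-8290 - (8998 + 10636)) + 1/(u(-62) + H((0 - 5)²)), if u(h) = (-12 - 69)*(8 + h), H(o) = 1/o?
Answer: -3053517299/109351 ≈ -27924.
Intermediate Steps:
u(h) = -648 - 81*h (u(h) = -81*(8 + h) = -648 - 81*h)
(-8290 - (8998 + 10636)) + 1/(u(-62) + H((0 - 5)²)) = (-8290 - (8998 + 10636)) + 1/((-648 - 81*(-62)) + 1/((0 - 5)²)) = (-8290 - 1*19634) + 1/((-648 + 5022) + 1/((-5)²)) = (-8290 - 19634) + 1/(4374 + 1/25) = -27924 + 1/(4374 + 1/25) = -27924 + 1/(109351/25) = -27924 + 25/109351 = -3053517299/109351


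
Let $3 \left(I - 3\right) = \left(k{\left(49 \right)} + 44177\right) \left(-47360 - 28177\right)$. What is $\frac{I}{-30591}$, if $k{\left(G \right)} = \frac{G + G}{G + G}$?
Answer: $\frac{370785953}{10197} \approx 36362.0$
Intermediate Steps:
$k{\left(G \right)} = 1$ ($k{\left(G \right)} = \frac{2 G}{2 G} = 2 G \frac{1}{2 G} = 1$)
$I = -1112357859$ ($I = 3 + \frac{\left(1 + 44177\right) \left(-47360 - 28177\right)}{3} = 3 + \frac{44178 \left(-75537\right)}{3} = 3 + \frac{1}{3} \left(-3337073586\right) = 3 - 1112357862 = -1112357859$)
$\frac{I}{-30591} = - \frac{1112357859}{-30591} = \left(-1112357859\right) \left(- \frac{1}{30591}\right) = \frac{370785953}{10197}$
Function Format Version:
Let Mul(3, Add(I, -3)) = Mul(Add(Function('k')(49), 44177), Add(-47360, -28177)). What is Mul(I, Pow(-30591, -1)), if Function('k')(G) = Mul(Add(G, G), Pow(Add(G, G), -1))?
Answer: Rational(370785953, 10197) ≈ 36362.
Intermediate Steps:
Function('k')(G) = 1 (Function('k')(G) = Mul(Mul(2, G), Pow(Mul(2, G), -1)) = Mul(Mul(2, G), Mul(Rational(1, 2), Pow(G, -1))) = 1)
I = -1112357859 (I = Add(3, Mul(Rational(1, 3), Mul(Add(1, 44177), Add(-47360, -28177)))) = Add(3, Mul(Rational(1, 3), Mul(44178, -75537))) = Add(3, Mul(Rational(1, 3), -3337073586)) = Add(3, -1112357862) = -1112357859)
Mul(I, Pow(-30591, -1)) = Mul(-1112357859, Pow(-30591, -1)) = Mul(-1112357859, Rational(-1, 30591)) = Rational(370785953, 10197)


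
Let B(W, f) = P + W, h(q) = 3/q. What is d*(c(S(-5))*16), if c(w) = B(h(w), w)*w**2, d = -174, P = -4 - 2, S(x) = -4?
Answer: 300672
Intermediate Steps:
P = -6
B(W, f) = -6 + W
c(w) = w**2*(-6 + 3/w) (c(w) = (-6 + 3/w)*w**2 = w**2*(-6 + 3/w))
d*(c(S(-5))*16) = -174*3*(-4)*(1 - 2*(-4))*16 = -174*3*(-4)*(1 + 8)*16 = -174*3*(-4)*9*16 = -(-18792)*16 = -174*(-1728) = 300672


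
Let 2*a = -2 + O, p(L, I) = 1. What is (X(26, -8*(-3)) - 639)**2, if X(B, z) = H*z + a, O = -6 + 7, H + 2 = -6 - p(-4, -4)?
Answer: 2927521/4 ≈ 7.3188e+5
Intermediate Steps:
H = -9 (H = -2 + (-6 - 1*1) = -2 + (-6 - 1) = -2 - 7 = -9)
O = 1
a = -1/2 (a = (-2 + 1)/2 = (1/2)*(-1) = -1/2 ≈ -0.50000)
X(B, z) = -1/2 - 9*z (X(B, z) = -9*z - 1/2 = -1/2 - 9*z)
(X(26, -8*(-3)) - 639)**2 = ((-1/2 - (-72)*(-3)) - 639)**2 = ((-1/2 - 9*24) - 639)**2 = ((-1/2 - 216) - 639)**2 = (-433/2 - 639)**2 = (-1711/2)**2 = 2927521/4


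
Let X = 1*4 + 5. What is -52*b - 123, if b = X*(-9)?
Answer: 4089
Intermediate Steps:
X = 9 (X = 4 + 5 = 9)
b = -81 (b = 9*(-9) = -81)
-52*b - 123 = -52*(-81) - 123 = 4212 - 123 = 4089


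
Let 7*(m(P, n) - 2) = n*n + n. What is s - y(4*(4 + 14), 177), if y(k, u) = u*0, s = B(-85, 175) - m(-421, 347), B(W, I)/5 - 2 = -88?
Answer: -123780/7 ≈ -17683.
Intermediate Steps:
B(W, I) = -430 (B(W, I) = 10 + 5*(-88) = 10 - 440 = -430)
m(P, n) = 2 + n/7 + n²/7 (m(P, n) = 2 + (n*n + n)/7 = 2 + (n² + n)/7 = 2 + (n + n²)/7 = 2 + (n/7 + n²/7) = 2 + n/7 + n²/7)
s = -123780/7 (s = -430 - (2 + (⅐)*347 + (⅐)*347²) = -430 - (2 + 347/7 + (⅐)*120409) = -430 - (2 + 347/7 + 120409/7) = -430 - 1*120770/7 = -430 - 120770/7 = -123780/7 ≈ -17683.)
y(k, u) = 0
s - y(4*(4 + 14), 177) = -123780/7 - 1*0 = -123780/7 + 0 = -123780/7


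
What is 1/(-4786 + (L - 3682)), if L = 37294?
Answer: 1/28826 ≈ 3.4691e-5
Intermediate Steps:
1/(-4786 + (L - 3682)) = 1/(-4786 + (37294 - 3682)) = 1/(-4786 + 33612) = 1/28826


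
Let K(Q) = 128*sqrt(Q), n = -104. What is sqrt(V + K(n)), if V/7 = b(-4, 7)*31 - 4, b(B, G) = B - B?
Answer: 2*sqrt(-7 + 64*I*sqrt(26)) ≈ 25.275 + 25.823*I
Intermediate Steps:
b(B, G) = 0
V = -28 (V = 7*(0*31 - 4) = 7*(0 - 4) = 7*(-4) = -28)
sqrt(V + K(n)) = sqrt(-28 + 128*sqrt(-104)) = sqrt(-28 + 128*(2*I*sqrt(26))) = sqrt(-28 + 256*I*sqrt(26))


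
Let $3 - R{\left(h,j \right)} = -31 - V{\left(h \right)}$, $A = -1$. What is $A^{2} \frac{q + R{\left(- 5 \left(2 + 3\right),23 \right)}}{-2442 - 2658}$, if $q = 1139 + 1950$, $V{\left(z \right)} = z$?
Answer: $- \frac{1549}{2550} \approx -0.60745$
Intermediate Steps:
$R{\left(h,j \right)} = 34 + h$ ($R{\left(h,j \right)} = 3 - \left(-31 - h\right) = 3 + \left(31 + h\right) = 34 + h$)
$q = 3089$
$A^{2} \frac{q + R{\left(- 5 \left(2 + 3\right),23 \right)}}{-2442 - 2658} = \left(-1\right)^{2} \frac{3089 + \left(34 - 5 \left(2 + 3\right)\right)}{-2442 - 2658} = 1 \frac{3089 + \left(34 - 25\right)}{-5100} = 1 \left(3089 + \left(34 - 25\right)\right) \left(- \frac{1}{5100}\right) = 1 \left(3089 + 9\right) \left(- \frac{1}{5100}\right) = 1 \cdot 3098 \left(- \frac{1}{5100}\right) = 1 \left(- \frac{1549}{2550}\right) = - \frac{1549}{2550}$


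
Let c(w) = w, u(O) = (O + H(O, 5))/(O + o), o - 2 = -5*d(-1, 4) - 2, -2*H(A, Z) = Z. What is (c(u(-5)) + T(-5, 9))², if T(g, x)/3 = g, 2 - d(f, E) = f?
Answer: 13689/64 ≈ 213.89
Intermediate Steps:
d(f, E) = 2 - f
H(A, Z) = -Z/2
o = -15 (o = 2 + (-5*(2 - 1*(-1)) - 2) = 2 + (-5*(2 + 1) - 2) = 2 + (-5*3 - 2) = 2 + (-15 - 2) = 2 - 17 = -15)
u(O) = (-5/2 + O)/(-15 + O) (u(O) = (O - ½*5)/(O - 15) = (O - 5/2)/(-15 + O) = (-5/2 + O)/(-15 + O))
T(g, x) = 3*g
(c(u(-5)) + T(-5, 9))² = ((-5/2 - 5)/(-15 - 5) + 3*(-5))² = (-15/2/(-20) - 15)² = (-1/20*(-15/2) - 15)² = (3/8 - 15)² = (-117/8)² = 13689/64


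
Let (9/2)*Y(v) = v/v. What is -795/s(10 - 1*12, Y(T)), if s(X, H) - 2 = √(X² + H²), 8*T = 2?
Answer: 64395/2 - 7155*√82/2 ≈ -198.14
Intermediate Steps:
T = ¼ (T = (⅛)*2 = ¼ ≈ 0.25000)
Y(v) = 2/9 (Y(v) = 2*(v/v)/9 = (2/9)*1 = 2/9)
s(X, H) = 2 + √(H² + X²) (s(X, H) = 2 + √(X² + H²) = 2 + √(H² + X²))
-795/s(10 - 1*12, Y(T)) = -795/(2 + √((2/9)² + (10 - 1*12)²)) = -795/(2 + √(4/81 + (10 - 12)²)) = -795/(2 + √(4/81 + (-2)²)) = -795/(2 + √(4/81 + 4)) = -795/(2 + √(328/81)) = -795/(2 + 2*√82/9)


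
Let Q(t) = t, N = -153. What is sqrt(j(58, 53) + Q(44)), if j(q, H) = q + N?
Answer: I*sqrt(51) ≈ 7.1414*I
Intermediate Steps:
j(q, H) = -153 + q (j(q, H) = q - 153 = -153 + q)
sqrt(j(58, 53) + Q(44)) = sqrt((-153 + 58) + 44) = sqrt(-95 + 44) = sqrt(-51) = I*sqrt(51)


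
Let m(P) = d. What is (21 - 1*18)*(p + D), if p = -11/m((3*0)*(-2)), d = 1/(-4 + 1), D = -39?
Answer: -18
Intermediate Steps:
d = -⅓ (d = 1/(-3) = -⅓ ≈ -0.33333)
m(P) = -⅓
p = 33 (p = -11/(-⅓) = -11*(-3) = 33)
(21 - 1*18)*(p + D) = (21 - 1*18)*(33 - 39) = (21 - 18)*(-6) = 3*(-6) = -18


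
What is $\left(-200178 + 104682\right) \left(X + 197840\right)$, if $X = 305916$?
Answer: $-48106682976$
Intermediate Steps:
$\left(-200178 + 104682\right) \left(X + 197840\right) = \left(-200178 + 104682\right) \left(305916 + 197840\right) = \left(-95496\right) 503756 = -48106682976$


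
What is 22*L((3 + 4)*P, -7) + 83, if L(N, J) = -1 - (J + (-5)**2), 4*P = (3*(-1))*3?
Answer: -335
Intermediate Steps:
P = -9/4 (P = ((3*(-1))*3)/4 = (-3*3)/4 = (1/4)*(-9) = -9/4 ≈ -2.2500)
L(N, J) = -26 - J (L(N, J) = -1 - (J + 25) = -1 - (25 + J) = -1 + (-25 - J) = -26 - J)
22*L((3 + 4)*P, -7) + 83 = 22*(-26 - 1*(-7)) + 83 = 22*(-26 + 7) + 83 = 22*(-19) + 83 = -418 + 83 = -335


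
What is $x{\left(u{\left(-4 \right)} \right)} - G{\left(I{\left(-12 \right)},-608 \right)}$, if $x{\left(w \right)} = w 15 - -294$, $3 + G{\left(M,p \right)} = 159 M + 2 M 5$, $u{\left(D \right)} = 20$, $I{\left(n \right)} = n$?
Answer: $2625$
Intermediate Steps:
$G{\left(M,p \right)} = -3 + 169 M$ ($G{\left(M,p \right)} = -3 + \left(159 M + 2 M 5\right) = -3 + \left(159 M + 10 M\right) = -3 + 169 M$)
$x{\left(w \right)} = 294 + 15 w$ ($x{\left(w \right)} = 15 w + 294 = 294 + 15 w$)
$x{\left(u{\left(-4 \right)} \right)} - G{\left(I{\left(-12 \right)},-608 \right)} = \left(294 + 15 \cdot 20\right) - \left(-3 + 169 \left(-12\right)\right) = \left(294 + 300\right) - \left(-3 - 2028\right) = 594 - -2031 = 594 + 2031 = 2625$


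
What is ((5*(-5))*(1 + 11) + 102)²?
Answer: 39204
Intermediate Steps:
((5*(-5))*(1 + 11) + 102)² = (-25*12 + 102)² = (-300 + 102)² = (-198)² = 39204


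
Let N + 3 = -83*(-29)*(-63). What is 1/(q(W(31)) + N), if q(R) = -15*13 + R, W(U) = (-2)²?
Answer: -1/151835 ≈ -6.5861e-6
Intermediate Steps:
N = -151644 (N = -3 - 83*(-29)*(-63) = -3 + 2407*(-63) = -3 - 151641 = -151644)
W(U) = 4
q(R) = -195 + R
1/(q(W(31)) + N) = 1/((-195 + 4) - 151644) = 1/(-191 - 151644) = 1/(-151835) = -1/151835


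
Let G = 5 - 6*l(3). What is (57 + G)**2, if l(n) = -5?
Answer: 8464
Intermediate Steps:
G = 35 (G = 5 - 6*(-5) = 5 + 30 = 35)
(57 + G)**2 = (57 + 35)**2 = 92**2 = 8464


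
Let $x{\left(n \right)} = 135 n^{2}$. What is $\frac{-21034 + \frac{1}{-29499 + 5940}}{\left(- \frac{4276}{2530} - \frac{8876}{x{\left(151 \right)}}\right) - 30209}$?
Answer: $\frac{128636925660025695}{184758517733761297} \approx 0.69624$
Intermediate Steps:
$\frac{-21034 + \frac{1}{-29499 + 5940}}{\left(- \frac{4276}{2530} - \frac{8876}{x{\left(151 \right)}}\right) - 30209} = \frac{-21034 + \frac{1}{-29499 + 5940}}{\left(- \frac{4276}{2530} - \frac{8876}{135 \cdot 151^{2}}\right) - 30209} = \frac{-21034 + \frac{1}{-23559}}{\left(\left(-4276\right) \frac{1}{2530} - \frac{8876}{135 \cdot 22801}\right) - 30209} = \frac{-21034 - \frac{1}{23559}}{\left(- \frac{2138}{1265} - \frac{8876}{3078135}\right) - 30209} = - \frac{495540007}{23559 \left(\left(- \frac{2138}{1265} - \frac{8876}{3078135}\right) - 30209\right)} = - \frac{495540007}{23559 \left(- \frac{1318456154}{778768155} - 30209\right)} = - \frac{495540007}{23559 \left(- \frac{23527125650549}{778768155}\right)} = \left(- \frac{495540007}{23559}\right) \left(- \frac{778768155}{23527125650549}\right) = \frac{128636925660025695}{184758517733761297}$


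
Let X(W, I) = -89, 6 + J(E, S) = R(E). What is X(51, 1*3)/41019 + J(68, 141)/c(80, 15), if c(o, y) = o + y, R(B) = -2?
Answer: -336607/3896805 ≈ -0.086380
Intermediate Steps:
J(E, S) = -8 (J(E, S) = -6 - 2 = -8)
X(51, 1*3)/41019 + J(68, 141)/c(80, 15) = -89/41019 - 8/(80 + 15) = -89*1/41019 - 8/95 = -89/41019 - 8*1/95 = -89/41019 - 8/95 = -336607/3896805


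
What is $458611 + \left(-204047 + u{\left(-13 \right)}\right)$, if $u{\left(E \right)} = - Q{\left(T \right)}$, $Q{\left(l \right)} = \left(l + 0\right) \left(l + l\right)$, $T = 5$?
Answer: $254514$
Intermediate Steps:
$Q{\left(l \right)} = 2 l^{2}$ ($Q{\left(l \right)} = l 2 l = 2 l^{2}$)
$u{\left(E \right)} = -50$ ($u{\left(E \right)} = - 2 \cdot 5^{2} = - 2 \cdot 25 = \left(-1\right) 50 = -50$)
$458611 + \left(-204047 + u{\left(-13 \right)}\right) = 458611 - 204097 = 254514$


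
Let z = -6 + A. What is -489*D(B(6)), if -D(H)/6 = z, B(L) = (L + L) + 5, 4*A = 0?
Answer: -17604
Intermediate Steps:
A = 0 (A = (¼)*0 = 0)
z = -6 (z = -6 + 0 = -6)
B(L) = 5 + 2*L (B(L) = 2*L + 5 = 5 + 2*L)
D(H) = 36 (D(H) = -6*(-6) = 36)
-489*D(B(6)) = -489*36 = -17604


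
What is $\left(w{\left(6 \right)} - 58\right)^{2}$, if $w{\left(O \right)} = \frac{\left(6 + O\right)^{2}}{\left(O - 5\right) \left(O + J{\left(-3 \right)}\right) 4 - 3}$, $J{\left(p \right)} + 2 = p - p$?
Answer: $\frac{372100}{169} \approx 2201.8$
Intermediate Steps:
$J{\left(p \right)} = -2$ ($J{\left(p \right)} = -2 + \left(p - p\right) = -2 + 0 = -2$)
$w{\left(O \right)} = \frac{\left(6 + O\right)^{2}}{-3 + 4 \left(-5 + O\right) \left(-2 + O\right)}$ ($w{\left(O \right)} = \frac{\left(6 + O\right)^{2}}{\left(O - 5\right) \left(O - 2\right) 4 - 3} = \frac{\left(6 + O\right)^{2}}{\left(-5 + O\right) \left(-2 + O\right) 4 - 3} = \frac{\left(6 + O\right)^{2}}{4 \left(-5 + O\right) \left(-2 + O\right) - 3} = \frac{\left(6 + O\right)^{2}}{-3 + 4 \left(-5 + O\right) \left(-2 + O\right)}$)
$\left(w{\left(6 \right)} - 58\right)^{2} = \left(\frac{\left(6 + 6\right)^{2}}{37 - 168 + 4 \cdot 6^{2}} - 58\right)^{2} = \left(\frac{12^{2}}{37 - 168 + 4 \cdot 36} - 58\right)^{2} = \left(\frac{144}{37 - 168 + 144} - 58\right)^{2} = \left(\frac{144}{13} - 58\right)^{2} = \left(- \frac{610}{13}\right)^{2} = \frac{372100}{169}$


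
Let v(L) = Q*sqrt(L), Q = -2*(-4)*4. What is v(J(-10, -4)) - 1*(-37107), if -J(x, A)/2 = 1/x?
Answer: 37107 + 32*sqrt(5)/5 ≈ 37121.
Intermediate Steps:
J(x, A) = -2/x
Q = 32 (Q = 8*4 = 32)
v(L) = 32*sqrt(L)
v(J(-10, -4)) - 1*(-37107) = 32*sqrt(-2/(-10)) - 1*(-37107) = 32*sqrt(-2*(-1/10)) + 37107 = 32*sqrt(1/5) + 37107 = 32*(sqrt(5)/5) + 37107 = 32*sqrt(5)/5 + 37107 = 37107 + 32*sqrt(5)/5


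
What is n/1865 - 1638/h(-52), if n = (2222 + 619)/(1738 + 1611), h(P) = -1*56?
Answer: 730779909/24983540 ≈ 29.250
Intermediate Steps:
h(P) = -56
n = 2841/3349 ≈ 0.84831
n/1865 - 1638/h(-52) = (2841/3349)/1865 - 1638/(-56) = (2841/3349)*(1/1865) - 1638*(-1/56) = 2841/6245885 + 117/4 = 730779909/24983540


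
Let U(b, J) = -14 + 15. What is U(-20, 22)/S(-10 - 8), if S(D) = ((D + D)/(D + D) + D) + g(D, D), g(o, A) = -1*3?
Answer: -1/20 ≈ -0.050000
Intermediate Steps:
U(b, J) = 1
g(o, A) = -3
S(D) = -2 + D (S(D) = ((D + D)/(D + D) + D) - 3 = ((2*D)/((2*D)) + D) - 3 = ((2*D)*(1/(2*D)) + D) - 3 = (1 + D) - 3 = -2 + D)
U(-20, 22)/S(-10 - 8) = 1/(-2 + (-10 - 8)) = 1/(-2 - 18) = 1/(-20) = 1*(-1/20) = -1/20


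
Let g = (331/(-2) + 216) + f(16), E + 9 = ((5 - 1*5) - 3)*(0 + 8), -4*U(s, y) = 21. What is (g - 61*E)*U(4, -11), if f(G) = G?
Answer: -87339/8 ≈ -10917.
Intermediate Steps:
U(s, y) = -21/4 (U(s, y) = -¼*21 = -21/4)
E = -33 (E = -9 + ((5 - 1*5) - 3)*(0 + 8) = -9 + ((5 - 5) - 3)*8 = -9 + (0 - 3)*8 = -9 - 3*8 = -9 - 24 = -33)
g = 133/2 (g = (331/(-2) + 216) + 16 = (331*(-½) + 216) + 16 = (-331/2 + 216) + 16 = 101/2 + 16 = 133/2 ≈ 66.500)
(g - 61*E)*U(4, -11) = (133/2 - 61*(-33))*(-21/4) = (133/2 + 2013)*(-21/4) = (4159/2)*(-21/4) = -87339/8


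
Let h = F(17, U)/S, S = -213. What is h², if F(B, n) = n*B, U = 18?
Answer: 10404/5041 ≈ 2.0639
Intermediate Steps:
F(B, n) = B*n
h = -102/71 (h = (17*18)/(-213) = 306*(-1/213) = -102/71 ≈ -1.4366)
h² = (-102/71)² = 10404/5041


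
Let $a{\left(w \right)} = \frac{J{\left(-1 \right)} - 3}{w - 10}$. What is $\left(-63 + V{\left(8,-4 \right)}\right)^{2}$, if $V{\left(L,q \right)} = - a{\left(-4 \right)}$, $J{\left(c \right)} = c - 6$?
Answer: $\frac{198916}{49} \approx 4059.5$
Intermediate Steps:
$J{\left(c \right)} = -6 + c$ ($J{\left(c \right)} = c - 6 = -6 + c$)
$a{\left(w \right)} = - \frac{10}{-10 + w}$ ($a{\left(w \right)} = \frac{\left(-6 - 1\right) - 3}{w - 10} = \frac{-7 - 3}{w - 10} = - \frac{10}{-10 + w}$)
$V{\left(L,q \right)} = - \frac{5}{7}$ ($V{\left(L,q \right)} = - \frac{-10}{-10 - 4} = - \frac{-10}{-14} = - \frac{\left(-10\right) \left(-1\right)}{14} = \left(-1\right) \frac{5}{7} = - \frac{5}{7}$)
$\left(-63 + V{\left(8,-4 \right)}\right)^{2} = \left(-63 - \frac{5}{7}\right)^{2} = \left(- \frac{446}{7}\right)^{2} = \frac{198916}{49}$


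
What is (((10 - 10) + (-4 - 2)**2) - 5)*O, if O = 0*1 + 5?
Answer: 155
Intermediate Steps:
O = 5 (O = 0 + 5 = 5)
(((10 - 10) + (-4 - 2)**2) - 5)*O = (((10 - 10) + (-4 - 2)**2) - 5)*5 = ((0 + (-6)**2) - 5)*5 = ((0 + 36) - 5)*5 = (36 - 5)*5 = 31*5 = 155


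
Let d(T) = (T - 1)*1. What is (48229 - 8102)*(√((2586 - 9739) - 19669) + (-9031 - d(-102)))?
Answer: -358253856 + 40127*I*√26822 ≈ -3.5825e+8 + 6.5718e+6*I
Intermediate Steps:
d(T) = -1 + T (d(T) = (-1 + T)*1 = -1 + T)
(48229 - 8102)*(√((2586 - 9739) - 19669) + (-9031 - d(-102))) = (48229 - 8102)*(√((2586 - 9739) - 19669) + (-9031 - (-1 - 102))) = 40127*(√(-7153 - 19669) + (-9031 - 1*(-103))) = 40127*(√(-26822) + (-9031 + 103)) = 40127*(I*√26822 - 8928) = 40127*(-8928 + I*√26822) = -358253856 + 40127*I*√26822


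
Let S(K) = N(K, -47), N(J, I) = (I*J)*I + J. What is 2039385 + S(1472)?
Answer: 5292505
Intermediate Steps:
N(J, I) = J + J*I**2 (N(J, I) = J*I**2 + J = J + J*I**2)
S(K) = 2210*K (S(K) = K*(1 + (-47)**2) = K*(1 + 2209) = K*2210 = 2210*K)
2039385 + S(1472) = 2039385 + 2210*1472 = 2039385 + 3253120 = 5292505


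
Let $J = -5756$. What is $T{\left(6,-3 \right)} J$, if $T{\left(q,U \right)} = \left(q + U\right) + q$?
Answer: $-51804$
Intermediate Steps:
$T{\left(q,U \right)} = U + 2 q$ ($T{\left(q,U \right)} = \left(U + q\right) + q = U + 2 q$)
$T{\left(6,-3 \right)} J = \left(-3 + 2 \cdot 6\right) \left(-5756\right) = \left(-3 + 12\right) \left(-5756\right) = 9 \left(-5756\right) = -51804$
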